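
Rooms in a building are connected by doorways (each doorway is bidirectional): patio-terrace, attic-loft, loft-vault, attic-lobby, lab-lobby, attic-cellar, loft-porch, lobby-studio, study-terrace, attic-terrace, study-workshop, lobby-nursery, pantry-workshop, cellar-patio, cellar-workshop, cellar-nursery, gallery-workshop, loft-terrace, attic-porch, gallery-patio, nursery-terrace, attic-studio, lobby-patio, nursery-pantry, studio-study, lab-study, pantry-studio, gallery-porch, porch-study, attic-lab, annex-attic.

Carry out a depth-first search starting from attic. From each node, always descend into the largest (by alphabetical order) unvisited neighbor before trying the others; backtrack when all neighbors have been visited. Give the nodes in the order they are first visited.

Visit attic
attic → terrace
terrace → study
study → workshop
workshop → pantry
pantry → studio
studio → lobby
lobby → patio
patio → gallery
gallery → porch
porch → loft
loft → vault
patio → cellar
cellar → nursery
lobby → lab
attic → annex

attic, terrace, study, workshop, pantry, studio, lobby, patio, gallery, porch, loft, vault, cellar, nursery, lab, annex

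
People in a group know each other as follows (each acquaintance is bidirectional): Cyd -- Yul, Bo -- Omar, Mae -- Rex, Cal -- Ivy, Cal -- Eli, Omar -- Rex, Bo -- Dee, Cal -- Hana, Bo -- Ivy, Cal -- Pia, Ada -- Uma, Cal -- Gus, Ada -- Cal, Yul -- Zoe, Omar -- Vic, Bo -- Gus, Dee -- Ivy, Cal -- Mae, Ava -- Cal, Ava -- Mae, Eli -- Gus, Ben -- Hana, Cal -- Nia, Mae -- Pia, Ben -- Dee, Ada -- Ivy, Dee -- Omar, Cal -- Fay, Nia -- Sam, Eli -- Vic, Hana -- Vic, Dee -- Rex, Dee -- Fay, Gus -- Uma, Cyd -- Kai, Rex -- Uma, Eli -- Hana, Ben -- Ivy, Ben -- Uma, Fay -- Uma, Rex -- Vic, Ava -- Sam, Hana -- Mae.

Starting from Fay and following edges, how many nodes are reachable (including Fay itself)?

19

BFS from Fay visits: Fay, Uma, Dee, Cal, Rex, Gus, Ben, Ada, Omar, Ivy, Bo, Pia, Nia, Mae, Hana, Eli, Ava, Vic, Sam
Reachable nodes: 19 of 23 total.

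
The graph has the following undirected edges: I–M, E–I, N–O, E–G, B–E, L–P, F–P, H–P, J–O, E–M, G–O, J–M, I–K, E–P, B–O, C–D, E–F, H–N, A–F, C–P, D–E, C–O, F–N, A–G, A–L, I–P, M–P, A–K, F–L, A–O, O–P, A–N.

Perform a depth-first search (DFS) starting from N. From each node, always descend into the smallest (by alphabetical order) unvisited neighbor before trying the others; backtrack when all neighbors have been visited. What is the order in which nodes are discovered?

N -> A -> F -> E -> B -> O -> C -> D -> P -> H -> I -> K -> M -> J -> L -> G

Visit N
N → A
A → F
F → E
E → B
B → O
O → C
C → D
C → P
P → H
P → I
I → K
I → M
M → J
P → L
O → G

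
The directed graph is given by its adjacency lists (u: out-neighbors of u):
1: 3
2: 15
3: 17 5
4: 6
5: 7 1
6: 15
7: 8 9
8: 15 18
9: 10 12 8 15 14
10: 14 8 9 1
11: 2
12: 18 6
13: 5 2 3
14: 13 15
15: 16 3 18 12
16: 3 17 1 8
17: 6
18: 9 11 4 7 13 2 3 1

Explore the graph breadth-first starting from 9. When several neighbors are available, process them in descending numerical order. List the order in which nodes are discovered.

9, 15, 14, 12, 10, 8, 18, 16, 3, 13, 6, 1, 11, 7, 4, 2, 17, 5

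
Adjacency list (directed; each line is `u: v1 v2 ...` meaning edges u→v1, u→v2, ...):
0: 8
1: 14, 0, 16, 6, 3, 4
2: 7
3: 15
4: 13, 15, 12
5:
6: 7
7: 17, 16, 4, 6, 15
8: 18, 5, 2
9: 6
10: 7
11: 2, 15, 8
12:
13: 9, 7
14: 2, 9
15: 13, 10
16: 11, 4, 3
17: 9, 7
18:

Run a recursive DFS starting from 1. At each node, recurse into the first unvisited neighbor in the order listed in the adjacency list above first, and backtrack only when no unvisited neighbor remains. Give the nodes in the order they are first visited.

Visit 1
1 → 14
14 → 2
2 → 7
7 → 17
17 → 9
9 → 6
7 → 16
16 → 11
11 → 15
15 → 13
15 → 10
11 → 8
8 → 18
8 → 5
16 → 4
4 → 12
16 → 3
1 → 0

1, 14, 2, 7, 17, 9, 6, 16, 11, 15, 13, 10, 8, 18, 5, 4, 12, 3, 0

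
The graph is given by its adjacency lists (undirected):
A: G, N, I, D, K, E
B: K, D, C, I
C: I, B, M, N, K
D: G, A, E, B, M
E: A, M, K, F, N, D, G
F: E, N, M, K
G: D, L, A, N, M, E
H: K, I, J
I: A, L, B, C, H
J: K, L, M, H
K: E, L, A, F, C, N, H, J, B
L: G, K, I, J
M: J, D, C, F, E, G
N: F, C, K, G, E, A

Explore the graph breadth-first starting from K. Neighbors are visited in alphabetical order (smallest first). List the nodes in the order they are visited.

Visit K; enqueue A, B, C, E, F, H, J, L, N → queue [A, B, C, E, F, H, J, L, N]
Visit A; enqueue D, G, I → queue [B, C, E, F, H, J, L, N, D, G, I]
Visit B → queue [C, E, F, H, J, L, N, D, G, I]
Visit C; enqueue M → queue [E, F, H, J, L, N, D, G, I, M]
Visit E → queue [F, H, J, L, N, D, G, I, M]
Visit F → queue [H, J, L, N, D, G, I, M]
Visit H → queue [J, L, N, D, G, I, M]
Visit J → queue [L, N, D, G, I, M]
Visit L → queue [N, D, G, I, M]
Visit N → queue [D, G, I, M]
Visit D → queue [G, I, M]
Visit G → queue [I, M]
Visit I → queue [M]
Visit M → queue []

K → A → B → C → E → F → H → J → L → N → D → G → I → M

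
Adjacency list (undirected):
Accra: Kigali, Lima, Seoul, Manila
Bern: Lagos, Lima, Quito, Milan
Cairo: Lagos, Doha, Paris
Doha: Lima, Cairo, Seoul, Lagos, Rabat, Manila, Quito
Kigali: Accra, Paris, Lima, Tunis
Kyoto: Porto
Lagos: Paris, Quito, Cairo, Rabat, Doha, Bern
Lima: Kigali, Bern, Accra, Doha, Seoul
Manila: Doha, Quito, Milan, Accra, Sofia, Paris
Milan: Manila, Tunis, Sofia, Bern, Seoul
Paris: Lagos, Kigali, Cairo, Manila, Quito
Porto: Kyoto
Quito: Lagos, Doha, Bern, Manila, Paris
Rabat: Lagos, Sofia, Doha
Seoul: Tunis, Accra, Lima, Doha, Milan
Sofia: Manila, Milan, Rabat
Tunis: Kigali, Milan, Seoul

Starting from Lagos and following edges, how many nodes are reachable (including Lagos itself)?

15

BFS from Lagos visits: Lagos, Bern, Cairo, Doha, Paris, Quito, Rabat, Lima, Milan, Manila, Seoul, Kigali, Sofia, Accra, Tunis
Reachable nodes: 15 of 17 total.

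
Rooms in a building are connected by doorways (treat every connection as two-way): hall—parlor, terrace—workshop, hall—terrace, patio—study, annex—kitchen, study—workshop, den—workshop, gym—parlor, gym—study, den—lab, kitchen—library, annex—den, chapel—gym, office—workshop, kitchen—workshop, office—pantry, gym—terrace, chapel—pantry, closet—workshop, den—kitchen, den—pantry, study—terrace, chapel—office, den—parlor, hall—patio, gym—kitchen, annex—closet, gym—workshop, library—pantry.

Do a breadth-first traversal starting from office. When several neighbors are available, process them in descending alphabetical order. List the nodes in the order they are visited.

office, workshop, pantry, chapel, terrace, study, kitchen, gym, den, closet, library, hall, patio, annex, parlor, lab

Visit office; enqueue workshop, pantry, chapel → queue [workshop, pantry, chapel]
Visit workshop; enqueue terrace, study, kitchen, gym, den, closet → queue [pantry, chapel, terrace, study, kitchen, gym, den, closet]
Visit pantry; enqueue library → queue [chapel, terrace, study, kitchen, gym, den, closet, library]
Visit chapel → queue [terrace, study, kitchen, gym, den, closet, library]
Visit terrace; enqueue hall → queue [study, kitchen, gym, den, closet, library, hall]
Visit study; enqueue patio → queue [kitchen, gym, den, closet, library, hall, patio]
Visit kitchen; enqueue annex → queue [gym, den, closet, library, hall, patio, annex]
Visit gym; enqueue parlor → queue [den, closet, library, hall, patio, annex, parlor]
Visit den; enqueue lab → queue [closet, library, hall, patio, annex, parlor, lab]
Visit closet → queue [library, hall, patio, annex, parlor, lab]
Visit library → queue [hall, patio, annex, parlor, lab]
Visit hall → queue [patio, annex, parlor, lab]
Visit patio → queue [annex, parlor, lab]
Visit annex → queue [parlor, lab]
Visit parlor → queue [lab]
Visit lab → queue []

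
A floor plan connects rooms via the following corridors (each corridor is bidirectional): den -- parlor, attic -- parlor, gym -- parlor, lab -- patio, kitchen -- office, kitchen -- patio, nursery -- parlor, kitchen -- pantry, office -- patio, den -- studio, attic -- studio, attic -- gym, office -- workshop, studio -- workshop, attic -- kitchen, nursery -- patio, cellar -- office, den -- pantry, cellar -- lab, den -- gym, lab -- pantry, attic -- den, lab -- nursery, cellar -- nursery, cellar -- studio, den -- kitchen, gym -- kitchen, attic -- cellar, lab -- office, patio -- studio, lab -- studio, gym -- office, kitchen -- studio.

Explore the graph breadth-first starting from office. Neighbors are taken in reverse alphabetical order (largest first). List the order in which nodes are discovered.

office -> workshop -> patio -> lab -> kitchen -> gym -> cellar -> studio -> nursery -> pantry -> den -> attic -> parlor

Visit office; enqueue workshop, patio, lab, kitchen, gym, cellar → queue [workshop, patio, lab, kitchen, gym, cellar]
Visit workshop; enqueue studio → queue [patio, lab, kitchen, gym, cellar, studio]
Visit patio; enqueue nursery → queue [lab, kitchen, gym, cellar, studio, nursery]
Visit lab; enqueue pantry → queue [kitchen, gym, cellar, studio, nursery, pantry]
Visit kitchen; enqueue den, attic → queue [gym, cellar, studio, nursery, pantry, den, attic]
Visit gym; enqueue parlor → queue [cellar, studio, nursery, pantry, den, attic, parlor]
Visit cellar → queue [studio, nursery, pantry, den, attic, parlor]
Visit studio → queue [nursery, pantry, den, attic, parlor]
Visit nursery → queue [pantry, den, attic, parlor]
Visit pantry → queue [den, attic, parlor]
Visit den → queue [attic, parlor]
Visit attic → queue [parlor]
Visit parlor → queue []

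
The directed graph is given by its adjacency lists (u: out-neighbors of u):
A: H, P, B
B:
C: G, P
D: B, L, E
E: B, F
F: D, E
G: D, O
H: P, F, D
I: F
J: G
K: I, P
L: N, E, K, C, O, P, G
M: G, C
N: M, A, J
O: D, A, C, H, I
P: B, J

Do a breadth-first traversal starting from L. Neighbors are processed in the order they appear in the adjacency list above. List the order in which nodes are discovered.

L, N, E, K, C, O, P, G, M, A, J, B, F, I, D, H

Visit L; enqueue N, E, K, C, O, P, G → queue [N, E, K, C, O, P, G]
Visit N; enqueue M, A, J → queue [E, K, C, O, P, G, M, A, J]
Visit E; enqueue B, F → queue [K, C, O, P, G, M, A, J, B, F]
Visit K; enqueue I → queue [C, O, P, G, M, A, J, B, F, I]
Visit C → queue [O, P, G, M, A, J, B, F, I]
Visit O; enqueue D, H → queue [P, G, M, A, J, B, F, I, D, H]
Visit P → queue [G, M, A, J, B, F, I, D, H]
Visit G → queue [M, A, J, B, F, I, D, H]
Visit M → queue [A, J, B, F, I, D, H]
Visit A → queue [J, B, F, I, D, H]
Visit J → queue [B, F, I, D, H]
Visit B → queue [F, I, D, H]
Visit F → queue [I, D, H]
Visit I → queue [D, H]
Visit D → queue [H]
Visit H → queue []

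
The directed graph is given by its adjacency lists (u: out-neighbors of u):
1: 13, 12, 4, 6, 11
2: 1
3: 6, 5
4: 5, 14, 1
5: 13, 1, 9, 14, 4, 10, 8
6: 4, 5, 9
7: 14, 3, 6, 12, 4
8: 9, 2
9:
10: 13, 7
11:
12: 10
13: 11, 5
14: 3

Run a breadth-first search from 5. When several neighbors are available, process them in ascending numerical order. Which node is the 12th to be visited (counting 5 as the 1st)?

Visit 5; enqueue 1, 4, 8, 9, 10, 13, 14 → queue [1, 4, 8, 9, 10, 13, 14]
Visit 1; enqueue 6, 11, 12 → queue [4, 8, 9, 10, 13, 14, 6, 11, 12]
Visit 4 → queue [8, 9, 10, 13, 14, 6, 11, 12]
Visit 8; enqueue 2 → queue [9, 10, 13, 14, 6, 11, 12, 2]
Visit 9 → queue [10, 13, 14, 6, 11, 12, 2]
Visit 10; enqueue 7 → queue [13, 14, 6, 11, 12, 2, 7]
Visit 13 → queue [14, 6, 11, 12, 2, 7]
Visit 14; enqueue 3 → queue [6, 11, 12, 2, 7, 3]
Visit 6 → queue [11, 12, 2, 7, 3]
Visit 11 → queue [12, 2, 7, 3]
Visit 12 → queue [2, 7, 3]
Visit 2 → queue [7, 3]
Visit 7 → queue [3]
Visit 3 → queue []

Visit order: 5, 1, 4, 8, 9, 10, 13, 14, 6, 11, 12, 2, 7, 3

2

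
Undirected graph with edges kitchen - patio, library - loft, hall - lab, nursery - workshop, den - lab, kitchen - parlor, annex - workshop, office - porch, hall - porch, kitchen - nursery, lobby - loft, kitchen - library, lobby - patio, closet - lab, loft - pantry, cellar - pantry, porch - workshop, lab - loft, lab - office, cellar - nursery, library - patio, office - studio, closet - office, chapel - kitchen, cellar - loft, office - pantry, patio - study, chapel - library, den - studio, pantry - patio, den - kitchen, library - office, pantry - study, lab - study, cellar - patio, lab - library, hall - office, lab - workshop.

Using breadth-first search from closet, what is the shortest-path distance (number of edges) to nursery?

3

Level 0: closet
Level 1: lab, office
Level 2: den, hall, library, loft, pantry, porch, studio, study, workshop
Level 3: annex, cellar, chapel, kitchen, lobby, nursery, patio
Level 4: parlor
nursery first appears at level 3.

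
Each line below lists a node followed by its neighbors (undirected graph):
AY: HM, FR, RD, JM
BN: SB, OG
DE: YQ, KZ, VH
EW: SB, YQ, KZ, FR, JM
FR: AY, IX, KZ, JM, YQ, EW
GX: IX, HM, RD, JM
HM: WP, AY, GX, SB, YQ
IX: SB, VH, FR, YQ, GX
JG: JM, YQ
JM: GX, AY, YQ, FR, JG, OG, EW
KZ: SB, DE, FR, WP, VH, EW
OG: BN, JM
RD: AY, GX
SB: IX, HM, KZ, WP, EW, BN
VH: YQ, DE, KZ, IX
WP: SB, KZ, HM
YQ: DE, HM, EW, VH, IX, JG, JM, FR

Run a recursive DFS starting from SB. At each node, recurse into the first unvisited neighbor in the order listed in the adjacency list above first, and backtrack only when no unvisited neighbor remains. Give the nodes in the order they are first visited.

Visit SB
SB → IX
IX → VH
VH → YQ
YQ → DE
DE → KZ
KZ → FR
FR → AY
AY → HM
HM → WP
HM → GX
GX → RD
GX → JM
JM → JG
JM → OG
OG → BN
JM → EW

SB, IX, VH, YQ, DE, KZ, FR, AY, HM, WP, GX, RD, JM, JG, OG, BN, EW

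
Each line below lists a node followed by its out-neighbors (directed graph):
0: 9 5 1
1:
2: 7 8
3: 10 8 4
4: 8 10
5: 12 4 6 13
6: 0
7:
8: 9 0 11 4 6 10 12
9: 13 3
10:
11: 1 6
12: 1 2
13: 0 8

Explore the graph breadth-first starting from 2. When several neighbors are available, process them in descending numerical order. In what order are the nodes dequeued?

Visit 2; enqueue 8, 7 → queue [8, 7]
Visit 8; enqueue 12, 11, 10, 9, 6, 4, 0 → queue [7, 12, 11, 10, 9, 6, 4, 0]
Visit 7 → queue [12, 11, 10, 9, 6, 4, 0]
Visit 12; enqueue 1 → queue [11, 10, 9, 6, 4, 0, 1]
Visit 11 → queue [10, 9, 6, 4, 0, 1]
Visit 10 → queue [9, 6, 4, 0, 1]
Visit 9; enqueue 13, 3 → queue [6, 4, 0, 1, 13, 3]
Visit 6 → queue [4, 0, 1, 13, 3]
Visit 4 → queue [0, 1, 13, 3]
Visit 0; enqueue 5 → queue [1, 13, 3, 5]
Visit 1 → queue [13, 3, 5]
Visit 13 → queue [3, 5]
Visit 3 → queue [5]
Visit 5 → queue []

2, 8, 7, 12, 11, 10, 9, 6, 4, 0, 1, 13, 3, 5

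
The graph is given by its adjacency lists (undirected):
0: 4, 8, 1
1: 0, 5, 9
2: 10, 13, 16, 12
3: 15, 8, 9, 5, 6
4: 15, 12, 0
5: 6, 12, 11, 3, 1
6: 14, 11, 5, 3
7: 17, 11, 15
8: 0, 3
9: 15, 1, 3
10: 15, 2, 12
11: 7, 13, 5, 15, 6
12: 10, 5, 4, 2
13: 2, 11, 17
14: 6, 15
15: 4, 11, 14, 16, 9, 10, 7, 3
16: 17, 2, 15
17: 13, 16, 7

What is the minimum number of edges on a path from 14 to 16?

2

Level 0: 14
Level 1: 6, 15
Level 2: 3, 4, 5, 7, 9, 10, 11, 16
Level 3: 0, 1, 2, 8, 12, 13, 17
16 first appears at level 2.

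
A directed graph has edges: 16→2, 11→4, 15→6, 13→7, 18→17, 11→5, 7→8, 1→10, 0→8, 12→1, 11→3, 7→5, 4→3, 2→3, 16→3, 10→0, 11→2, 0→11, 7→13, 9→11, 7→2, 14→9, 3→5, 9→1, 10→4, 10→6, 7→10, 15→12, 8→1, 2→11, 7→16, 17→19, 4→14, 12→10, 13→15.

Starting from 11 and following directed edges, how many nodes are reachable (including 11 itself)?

12

BFS from 11 visits: 11, 2, 3, 4, 5, 14, 9, 1, 10, 0, 6, 8
Reachable nodes: 12 of 20 total.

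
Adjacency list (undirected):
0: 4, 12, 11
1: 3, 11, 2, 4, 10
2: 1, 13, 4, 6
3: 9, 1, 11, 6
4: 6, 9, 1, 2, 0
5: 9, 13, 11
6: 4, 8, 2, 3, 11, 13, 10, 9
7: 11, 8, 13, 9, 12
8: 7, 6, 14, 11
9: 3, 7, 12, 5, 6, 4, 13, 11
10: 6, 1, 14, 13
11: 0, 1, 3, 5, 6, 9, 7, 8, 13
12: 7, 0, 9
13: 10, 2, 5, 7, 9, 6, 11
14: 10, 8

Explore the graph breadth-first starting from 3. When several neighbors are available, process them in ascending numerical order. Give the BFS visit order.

3 -> 1 -> 6 -> 9 -> 11 -> 2 -> 4 -> 10 -> 8 -> 13 -> 5 -> 7 -> 12 -> 0 -> 14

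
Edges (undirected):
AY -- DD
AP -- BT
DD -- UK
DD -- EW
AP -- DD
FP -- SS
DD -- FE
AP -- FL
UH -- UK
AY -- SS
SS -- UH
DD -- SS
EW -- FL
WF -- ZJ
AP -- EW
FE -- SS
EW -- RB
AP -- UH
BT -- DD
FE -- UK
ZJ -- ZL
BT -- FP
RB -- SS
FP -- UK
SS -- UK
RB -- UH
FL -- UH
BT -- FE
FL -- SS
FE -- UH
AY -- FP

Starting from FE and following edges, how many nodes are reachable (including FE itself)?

BFS from FE visits: FE, BT, DD, SS, UH, UK, AP, FP, AY, EW, FL, RB
Reachable nodes: 12 of 15 total.

12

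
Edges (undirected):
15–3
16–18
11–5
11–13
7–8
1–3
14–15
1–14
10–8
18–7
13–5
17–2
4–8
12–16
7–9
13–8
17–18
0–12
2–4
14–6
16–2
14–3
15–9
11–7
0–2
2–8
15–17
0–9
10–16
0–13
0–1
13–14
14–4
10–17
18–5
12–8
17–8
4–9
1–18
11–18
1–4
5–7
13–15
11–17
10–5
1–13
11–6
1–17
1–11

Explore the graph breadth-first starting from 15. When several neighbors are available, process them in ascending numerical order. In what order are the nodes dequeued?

Visit 15; enqueue 3, 9, 13, 14, 17 → queue [3, 9, 13, 14, 17]
Visit 3; enqueue 1 → queue [9, 13, 14, 17, 1]
Visit 9; enqueue 0, 4, 7 → queue [13, 14, 17, 1, 0, 4, 7]
Visit 13; enqueue 5, 8, 11 → queue [14, 17, 1, 0, 4, 7, 5, 8, 11]
Visit 14; enqueue 6 → queue [17, 1, 0, 4, 7, 5, 8, 11, 6]
Visit 17; enqueue 2, 10, 18 → queue [1, 0, 4, 7, 5, 8, 11, 6, 2, 10, 18]
Visit 1 → queue [0, 4, 7, 5, 8, 11, 6, 2, 10, 18]
Visit 0; enqueue 12 → queue [4, 7, 5, 8, 11, 6, 2, 10, 18, 12]
Visit 4 → queue [7, 5, 8, 11, 6, 2, 10, 18, 12]
Visit 7 → queue [5, 8, 11, 6, 2, 10, 18, 12]
Visit 5 → queue [8, 11, 6, 2, 10, 18, 12]
Visit 8 → queue [11, 6, 2, 10, 18, 12]
Visit 11 → queue [6, 2, 10, 18, 12]
Visit 6 → queue [2, 10, 18, 12]
Visit 2; enqueue 16 → queue [10, 18, 12, 16]
Visit 10 → queue [18, 12, 16]
Visit 18 → queue [12, 16]
Visit 12 → queue [16]
Visit 16 → queue []

15, 3, 9, 13, 14, 17, 1, 0, 4, 7, 5, 8, 11, 6, 2, 10, 18, 12, 16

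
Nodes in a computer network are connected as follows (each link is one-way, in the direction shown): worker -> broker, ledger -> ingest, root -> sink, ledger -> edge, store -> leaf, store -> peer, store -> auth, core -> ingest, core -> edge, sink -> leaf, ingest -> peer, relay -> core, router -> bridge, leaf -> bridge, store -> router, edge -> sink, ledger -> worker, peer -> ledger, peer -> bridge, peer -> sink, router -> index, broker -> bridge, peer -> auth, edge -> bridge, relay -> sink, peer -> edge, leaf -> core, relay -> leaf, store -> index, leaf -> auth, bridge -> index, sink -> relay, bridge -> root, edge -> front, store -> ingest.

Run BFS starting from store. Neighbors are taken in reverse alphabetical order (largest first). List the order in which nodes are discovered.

Visit store; enqueue router, peer, leaf, ingest, index, auth → queue [router, peer, leaf, ingest, index, auth]
Visit router; enqueue bridge → queue [peer, leaf, ingest, index, auth, bridge]
Visit peer; enqueue sink, ledger, edge → queue [leaf, ingest, index, auth, bridge, sink, ledger, edge]
Visit leaf; enqueue core → queue [ingest, index, auth, bridge, sink, ledger, edge, core]
Visit ingest → queue [index, auth, bridge, sink, ledger, edge, core]
Visit index → queue [auth, bridge, sink, ledger, edge, core]
Visit auth → queue [bridge, sink, ledger, edge, core]
Visit bridge; enqueue root → queue [sink, ledger, edge, core, root]
Visit sink; enqueue relay → queue [ledger, edge, core, root, relay]
Visit ledger; enqueue worker → queue [edge, core, root, relay, worker]
Visit edge; enqueue front → queue [core, root, relay, worker, front]
Visit core → queue [root, relay, worker, front]
Visit root → queue [relay, worker, front]
Visit relay → queue [worker, front]
Visit worker; enqueue broker → queue [front, broker]
Visit front → queue [broker]
Visit broker → queue []

store -> router -> peer -> leaf -> ingest -> index -> auth -> bridge -> sink -> ledger -> edge -> core -> root -> relay -> worker -> front -> broker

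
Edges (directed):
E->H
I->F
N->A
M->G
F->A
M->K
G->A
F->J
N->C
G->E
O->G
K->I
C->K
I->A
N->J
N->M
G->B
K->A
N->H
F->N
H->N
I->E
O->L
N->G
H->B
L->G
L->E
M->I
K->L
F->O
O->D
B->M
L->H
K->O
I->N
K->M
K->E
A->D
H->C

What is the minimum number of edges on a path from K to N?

2

Level 0: K
Level 1: A, E, I, L, M, O
Level 2: D, F, G, H, N
Level 3: B, C, J
N first appears at level 2.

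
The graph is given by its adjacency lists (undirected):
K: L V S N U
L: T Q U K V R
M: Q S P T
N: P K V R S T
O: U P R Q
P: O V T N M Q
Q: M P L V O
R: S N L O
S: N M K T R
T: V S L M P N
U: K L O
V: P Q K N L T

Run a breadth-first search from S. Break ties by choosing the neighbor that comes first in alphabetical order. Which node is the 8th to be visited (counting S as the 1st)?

U

Visit S; enqueue K, M, N, R, T → queue [K, M, N, R, T]
Visit K; enqueue L, U, V → queue [M, N, R, T, L, U, V]
Visit M; enqueue P, Q → queue [N, R, T, L, U, V, P, Q]
Visit N → queue [R, T, L, U, V, P, Q]
Visit R; enqueue O → queue [T, L, U, V, P, Q, O]
Visit T → queue [L, U, V, P, Q, O]
Visit L → queue [U, V, P, Q, O]
Visit U → queue [V, P, Q, O]
Visit V → queue [P, Q, O]
Visit P → queue [Q, O]
Visit Q → queue [O]
Visit O → queue []

Visit order: S, K, M, N, R, T, L, U, V, P, Q, O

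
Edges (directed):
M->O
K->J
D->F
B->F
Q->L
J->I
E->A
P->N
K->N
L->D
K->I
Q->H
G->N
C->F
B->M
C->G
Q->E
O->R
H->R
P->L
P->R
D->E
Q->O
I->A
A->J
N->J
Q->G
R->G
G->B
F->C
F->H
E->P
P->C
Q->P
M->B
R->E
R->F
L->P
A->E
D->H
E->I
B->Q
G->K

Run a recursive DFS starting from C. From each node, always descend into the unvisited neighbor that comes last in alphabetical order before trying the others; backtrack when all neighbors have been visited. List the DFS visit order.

Visit C
C → G
G → N
N → J
J → I
I → A
A → E
E → P
P → R
R → F
F → H
P → L
L → D
G → K
G → B
B → Q
Q → O
B → M

C -> G -> N -> J -> I -> A -> E -> P -> R -> F -> H -> L -> D -> K -> B -> Q -> O -> M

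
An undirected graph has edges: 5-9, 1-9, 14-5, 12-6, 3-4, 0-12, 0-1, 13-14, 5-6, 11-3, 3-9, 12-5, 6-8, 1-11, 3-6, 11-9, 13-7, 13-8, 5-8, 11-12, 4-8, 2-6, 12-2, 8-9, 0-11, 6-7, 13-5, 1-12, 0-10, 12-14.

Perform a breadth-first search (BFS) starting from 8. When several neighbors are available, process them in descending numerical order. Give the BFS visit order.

Visit 8; enqueue 13, 9, 6, 5, 4 → queue [13, 9, 6, 5, 4]
Visit 13; enqueue 14, 7 → queue [9, 6, 5, 4, 14, 7]
Visit 9; enqueue 11, 3, 1 → queue [6, 5, 4, 14, 7, 11, 3, 1]
Visit 6; enqueue 12, 2 → queue [5, 4, 14, 7, 11, 3, 1, 12, 2]
Visit 5 → queue [4, 14, 7, 11, 3, 1, 12, 2]
Visit 4 → queue [14, 7, 11, 3, 1, 12, 2]
Visit 14 → queue [7, 11, 3, 1, 12, 2]
Visit 7 → queue [11, 3, 1, 12, 2]
Visit 11; enqueue 0 → queue [3, 1, 12, 2, 0]
Visit 3 → queue [1, 12, 2, 0]
Visit 1 → queue [12, 2, 0]
Visit 12 → queue [2, 0]
Visit 2 → queue [0]
Visit 0; enqueue 10 → queue [10]
Visit 10 → queue []

8, 13, 9, 6, 5, 4, 14, 7, 11, 3, 1, 12, 2, 0, 10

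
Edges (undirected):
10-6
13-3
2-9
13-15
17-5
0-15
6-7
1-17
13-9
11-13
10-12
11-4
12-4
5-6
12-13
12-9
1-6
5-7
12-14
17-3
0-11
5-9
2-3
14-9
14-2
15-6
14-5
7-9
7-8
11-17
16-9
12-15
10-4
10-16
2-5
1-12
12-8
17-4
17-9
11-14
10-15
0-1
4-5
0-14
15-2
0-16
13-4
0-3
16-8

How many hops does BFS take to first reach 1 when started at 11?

Level 0: 11
Level 1: 0, 4, 13, 14, 17
Level 2: 1, 2, 3, 5, 9, 10, 12, 15, 16
Level 3: 6, 7, 8
1 first appears at level 2.

2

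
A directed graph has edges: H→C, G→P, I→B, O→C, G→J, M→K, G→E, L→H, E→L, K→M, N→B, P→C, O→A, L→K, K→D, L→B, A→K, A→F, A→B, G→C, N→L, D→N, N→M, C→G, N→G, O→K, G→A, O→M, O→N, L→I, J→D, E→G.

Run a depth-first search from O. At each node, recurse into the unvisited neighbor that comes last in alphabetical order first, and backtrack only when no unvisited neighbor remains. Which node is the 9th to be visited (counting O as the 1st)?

H

Visit O
O → N
N → M
M → K
K → D
N → L
L → I
I → B
L → H
H → C
C → G
G → P
G → J
G → E
G → A
A → F

Visit order: O, N, M, K, D, L, I, B, H, C, G, P, J, E, A, F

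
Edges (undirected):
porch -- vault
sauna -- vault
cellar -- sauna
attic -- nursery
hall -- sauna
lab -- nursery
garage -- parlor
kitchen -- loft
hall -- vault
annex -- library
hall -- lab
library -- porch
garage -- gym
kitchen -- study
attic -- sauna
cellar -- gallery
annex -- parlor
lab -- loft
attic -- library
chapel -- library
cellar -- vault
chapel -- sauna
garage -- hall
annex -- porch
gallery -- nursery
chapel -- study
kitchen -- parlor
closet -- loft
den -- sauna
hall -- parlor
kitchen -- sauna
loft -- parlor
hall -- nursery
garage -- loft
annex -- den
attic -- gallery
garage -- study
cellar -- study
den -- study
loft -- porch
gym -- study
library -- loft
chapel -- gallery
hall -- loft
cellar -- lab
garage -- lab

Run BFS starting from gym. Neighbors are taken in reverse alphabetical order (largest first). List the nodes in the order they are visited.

gym -> study -> garage -> kitchen -> den -> chapel -> cellar -> parlor -> loft -> lab -> hall -> sauna -> annex -> library -> gallery -> vault -> porch -> closet -> nursery -> attic

Visit gym; enqueue study, garage → queue [study, garage]
Visit study; enqueue kitchen, den, chapel, cellar → queue [garage, kitchen, den, chapel, cellar]
Visit garage; enqueue parlor, loft, lab, hall → queue [kitchen, den, chapel, cellar, parlor, loft, lab, hall]
Visit kitchen; enqueue sauna → queue [den, chapel, cellar, parlor, loft, lab, hall, sauna]
Visit den; enqueue annex → queue [chapel, cellar, parlor, loft, lab, hall, sauna, annex]
Visit chapel; enqueue library, gallery → queue [cellar, parlor, loft, lab, hall, sauna, annex, library, gallery]
Visit cellar; enqueue vault → queue [parlor, loft, lab, hall, sauna, annex, library, gallery, vault]
Visit parlor → queue [loft, lab, hall, sauna, annex, library, gallery, vault]
Visit loft; enqueue porch, closet → queue [lab, hall, sauna, annex, library, gallery, vault, porch, closet]
Visit lab; enqueue nursery → queue [hall, sauna, annex, library, gallery, vault, porch, closet, nursery]
Visit hall → queue [sauna, annex, library, gallery, vault, porch, closet, nursery]
Visit sauna; enqueue attic → queue [annex, library, gallery, vault, porch, closet, nursery, attic]
Visit annex → queue [library, gallery, vault, porch, closet, nursery, attic]
Visit library → queue [gallery, vault, porch, closet, nursery, attic]
Visit gallery → queue [vault, porch, closet, nursery, attic]
Visit vault → queue [porch, closet, nursery, attic]
Visit porch → queue [closet, nursery, attic]
Visit closet → queue [nursery, attic]
Visit nursery → queue [attic]
Visit attic → queue []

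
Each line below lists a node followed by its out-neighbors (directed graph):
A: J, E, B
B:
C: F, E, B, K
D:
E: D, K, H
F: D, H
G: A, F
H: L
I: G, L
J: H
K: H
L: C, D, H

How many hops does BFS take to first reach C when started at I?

2

Level 0: I
Level 1: G, L
Level 2: A, C, D, F, H
Level 3: B, E, J, K
C first appears at level 2.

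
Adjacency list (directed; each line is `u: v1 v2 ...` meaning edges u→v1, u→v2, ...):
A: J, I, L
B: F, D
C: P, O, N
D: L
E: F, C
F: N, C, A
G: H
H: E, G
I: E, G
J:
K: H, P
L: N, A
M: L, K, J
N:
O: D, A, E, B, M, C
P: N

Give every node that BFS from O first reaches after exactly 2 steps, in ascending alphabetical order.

F, I, J, K, L, N, P

Level 0: O
Level 1: A, B, C, D, E, M
Level 2: F, I, J, K, L, N, P
Level 3: G, H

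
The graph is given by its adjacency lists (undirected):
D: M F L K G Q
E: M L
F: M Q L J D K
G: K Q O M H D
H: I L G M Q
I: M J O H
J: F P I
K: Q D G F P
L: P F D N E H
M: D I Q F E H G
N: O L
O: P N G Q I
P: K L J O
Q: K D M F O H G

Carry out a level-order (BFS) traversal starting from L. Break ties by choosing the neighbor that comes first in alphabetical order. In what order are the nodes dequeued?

L D E F H N P G K M Q J I O

Visit L; enqueue D, E, F, H, N, P → queue [D, E, F, H, N, P]
Visit D; enqueue G, K, M, Q → queue [E, F, H, N, P, G, K, M, Q]
Visit E → queue [F, H, N, P, G, K, M, Q]
Visit F; enqueue J → queue [H, N, P, G, K, M, Q, J]
Visit H; enqueue I → queue [N, P, G, K, M, Q, J, I]
Visit N; enqueue O → queue [P, G, K, M, Q, J, I, O]
Visit P → queue [G, K, M, Q, J, I, O]
Visit G → queue [K, M, Q, J, I, O]
Visit K → queue [M, Q, J, I, O]
Visit M → queue [Q, J, I, O]
Visit Q → queue [J, I, O]
Visit J → queue [I, O]
Visit I → queue [O]
Visit O → queue []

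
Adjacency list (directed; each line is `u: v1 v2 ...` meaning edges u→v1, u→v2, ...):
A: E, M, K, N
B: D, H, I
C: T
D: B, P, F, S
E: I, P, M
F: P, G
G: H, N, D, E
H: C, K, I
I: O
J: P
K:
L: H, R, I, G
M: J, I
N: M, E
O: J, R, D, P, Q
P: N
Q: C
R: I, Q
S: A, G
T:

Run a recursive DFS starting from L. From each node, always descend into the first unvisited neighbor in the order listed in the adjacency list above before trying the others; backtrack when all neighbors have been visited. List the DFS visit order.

Visit L
L → H
H → C
C → T
H → K
H → I
I → O
O → J
J → P
P → N
N → M
N → E
O → R
R → Q
O → D
D → B
D → F
F → G
D → S
S → A

L H C T K I O J P N M E R Q D B F G S A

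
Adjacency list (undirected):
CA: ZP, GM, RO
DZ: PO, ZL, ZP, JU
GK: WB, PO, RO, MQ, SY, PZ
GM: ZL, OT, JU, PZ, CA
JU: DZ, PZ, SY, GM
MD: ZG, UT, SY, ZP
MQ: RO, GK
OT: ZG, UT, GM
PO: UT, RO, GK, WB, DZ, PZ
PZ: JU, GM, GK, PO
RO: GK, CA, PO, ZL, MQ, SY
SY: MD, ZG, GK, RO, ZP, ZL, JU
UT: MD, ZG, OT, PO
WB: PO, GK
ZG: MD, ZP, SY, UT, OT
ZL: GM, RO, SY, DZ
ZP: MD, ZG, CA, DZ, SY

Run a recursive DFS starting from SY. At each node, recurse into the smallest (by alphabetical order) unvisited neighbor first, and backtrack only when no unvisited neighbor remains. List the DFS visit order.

Visit SY
SY → GK
GK → MQ
MQ → RO
RO → CA
CA → GM
GM → JU
JU → DZ
DZ → PO
PO → PZ
PO → UT
UT → MD
MD → ZG
ZG → OT
ZG → ZP
PO → WB
DZ → ZL

SY → GK → MQ → RO → CA → GM → JU → DZ → PO → PZ → UT → MD → ZG → OT → ZP → WB → ZL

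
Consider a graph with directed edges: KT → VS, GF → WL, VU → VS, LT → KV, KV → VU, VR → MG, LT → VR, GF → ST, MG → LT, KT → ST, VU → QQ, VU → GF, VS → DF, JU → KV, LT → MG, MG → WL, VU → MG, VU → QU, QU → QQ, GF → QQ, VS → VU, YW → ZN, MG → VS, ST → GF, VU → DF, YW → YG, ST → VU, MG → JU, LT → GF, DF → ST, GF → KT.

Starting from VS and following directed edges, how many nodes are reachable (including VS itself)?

14

BFS from VS visits: VS, DF, VU, ST, GF, MG, QQ, QU, KT, WL, JU, LT, KV, VR
Reachable nodes: 14 of 17 total.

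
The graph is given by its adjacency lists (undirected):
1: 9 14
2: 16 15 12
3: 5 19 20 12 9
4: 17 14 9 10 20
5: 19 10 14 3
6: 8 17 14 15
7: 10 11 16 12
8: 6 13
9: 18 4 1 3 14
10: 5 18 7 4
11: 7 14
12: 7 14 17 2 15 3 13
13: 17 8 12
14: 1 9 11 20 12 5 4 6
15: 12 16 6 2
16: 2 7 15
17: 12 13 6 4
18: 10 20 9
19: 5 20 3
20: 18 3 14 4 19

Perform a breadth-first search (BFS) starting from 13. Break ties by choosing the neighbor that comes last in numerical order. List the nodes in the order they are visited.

Visit 13; enqueue 17, 12, 8 → queue [17, 12, 8]
Visit 17; enqueue 6, 4 → queue [12, 8, 6, 4]
Visit 12; enqueue 15, 14, 7, 3, 2 → queue [8, 6, 4, 15, 14, 7, 3, 2]
Visit 8 → queue [6, 4, 15, 14, 7, 3, 2]
Visit 6 → queue [4, 15, 14, 7, 3, 2]
Visit 4; enqueue 20, 10, 9 → queue [15, 14, 7, 3, 2, 20, 10, 9]
Visit 15; enqueue 16 → queue [14, 7, 3, 2, 20, 10, 9, 16]
Visit 14; enqueue 11, 5, 1 → queue [7, 3, 2, 20, 10, 9, 16, 11, 5, 1]
Visit 7 → queue [3, 2, 20, 10, 9, 16, 11, 5, 1]
Visit 3; enqueue 19 → queue [2, 20, 10, 9, 16, 11, 5, 1, 19]
Visit 2 → queue [20, 10, 9, 16, 11, 5, 1, 19]
Visit 20; enqueue 18 → queue [10, 9, 16, 11, 5, 1, 19, 18]
Visit 10 → queue [9, 16, 11, 5, 1, 19, 18]
Visit 9 → queue [16, 11, 5, 1, 19, 18]
Visit 16 → queue [11, 5, 1, 19, 18]
Visit 11 → queue [5, 1, 19, 18]
Visit 5 → queue [1, 19, 18]
Visit 1 → queue [19, 18]
Visit 19 → queue [18]
Visit 18 → queue []

13 → 17 → 12 → 8 → 6 → 4 → 15 → 14 → 7 → 3 → 2 → 20 → 10 → 9 → 16 → 11 → 5 → 1 → 19 → 18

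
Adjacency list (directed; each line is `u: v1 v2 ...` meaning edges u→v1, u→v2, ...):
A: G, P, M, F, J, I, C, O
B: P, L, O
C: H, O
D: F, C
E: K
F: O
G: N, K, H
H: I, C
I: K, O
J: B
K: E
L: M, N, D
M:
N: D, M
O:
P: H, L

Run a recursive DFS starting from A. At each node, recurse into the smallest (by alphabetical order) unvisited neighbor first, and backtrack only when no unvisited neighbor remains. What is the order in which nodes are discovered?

A -> C -> H -> I -> K -> E -> O -> F -> G -> N -> D -> M -> J -> B -> L -> P

Visit A
A → C
C → H
H → I
I → K
K → E
I → O
A → F
A → G
G → N
N → D
N → M
A → J
J → B
B → L
B → P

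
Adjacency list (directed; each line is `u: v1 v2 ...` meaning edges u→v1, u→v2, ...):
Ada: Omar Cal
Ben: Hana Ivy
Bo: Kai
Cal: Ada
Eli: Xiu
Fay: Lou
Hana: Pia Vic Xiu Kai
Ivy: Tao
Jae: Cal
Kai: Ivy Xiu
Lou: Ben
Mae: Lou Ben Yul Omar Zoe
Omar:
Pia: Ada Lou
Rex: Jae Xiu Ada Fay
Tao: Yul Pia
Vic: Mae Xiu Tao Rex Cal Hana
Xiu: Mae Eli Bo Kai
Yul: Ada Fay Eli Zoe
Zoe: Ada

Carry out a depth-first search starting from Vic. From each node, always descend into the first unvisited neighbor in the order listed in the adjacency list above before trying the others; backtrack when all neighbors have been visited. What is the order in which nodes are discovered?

Visit Vic
Vic → Mae
Mae → Lou
Lou → Ben
Ben → Hana
Hana → Pia
Pia → Ada
Ada → Omar
Ada → Cal
Hana → Xiu
Xiu → Eli
Xiu → Bo
Bo → Kai
Kai → Ivy
Ivy → Tao
Tao → Yul
Yul → Fay
Yul → Zoe
Vic → Rex
Rex → Jae

Vic, Mae, Lou, Ben, Hana, Pia, Ada, Omar, Cal, Xiu, Eli, Bo, Kai, Ivy, Tao, Yul, Fay, Zoe, Rex, Jae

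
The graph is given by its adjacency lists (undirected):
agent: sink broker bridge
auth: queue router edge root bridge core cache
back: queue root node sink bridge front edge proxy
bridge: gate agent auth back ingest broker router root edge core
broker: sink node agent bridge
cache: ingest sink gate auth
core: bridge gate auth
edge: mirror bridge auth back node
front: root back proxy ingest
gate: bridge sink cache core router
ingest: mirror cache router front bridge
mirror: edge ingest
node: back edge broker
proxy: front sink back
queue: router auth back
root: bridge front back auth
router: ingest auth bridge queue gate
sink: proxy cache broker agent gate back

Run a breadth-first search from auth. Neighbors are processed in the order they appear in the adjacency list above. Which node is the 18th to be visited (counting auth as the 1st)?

proxy

Visit auth; enqueue queue, router, edge, root, bridge, core, cache → queue [queue, router, edge, root, bridge, core, cache]
Visit queue; enqueue back → queue [router, edge, root, bridge, core, cache, back]
Visit router; enqueue ingest, gate → queue [edge, root, bridge, core, cache, back, ingest, gate]
Visit edge; enqueue mirror, node → queue [root, bridge, core, cache, back, ingest, gate, mirror, node]
Visit root; enqueue front → queue [bridge, core, cache, back, ingest, gate, mirror, node, front]
Visit bridge; enqueue agent, broker → queue [core, cache, back, ingest, gate, mirror, node, front, agent, broker]
Visit core → queue [cache, back, ingest, gate, mirror, node, front, agent, broker]
Visit cache; enqueue sink → queue [back, ingest, gate, mirror, node, front, agent, broker, sink]
Visit back; enqueue proxy → queue [ingest, gate, mirror, node, front, agent, broker, sink, proxy]
Visit ingest → queue [gate, mirror, node, front, agent, broker, sink, proxy]
Visit gate → queue [mirror, node, front, agent, broker, sink, proxy]
Visit mirror → queue [node, front, agent, broker, sink, proxy]
Visit node → queue [front, agent, broker, sink, proxy]
Visit front → queue [agent, broker, sink, proxy]
Visit agent → queue [broker, sink, proxy]
Visit broker → queue [sink, proxy]
Visit sink → queue [proxy]
Visit proxy → queue []

Visit order: auth, queue, router, edge, root, bridge, core, cache, back, ingest, gate, mirror, node, front, agent, broker, sink, proxy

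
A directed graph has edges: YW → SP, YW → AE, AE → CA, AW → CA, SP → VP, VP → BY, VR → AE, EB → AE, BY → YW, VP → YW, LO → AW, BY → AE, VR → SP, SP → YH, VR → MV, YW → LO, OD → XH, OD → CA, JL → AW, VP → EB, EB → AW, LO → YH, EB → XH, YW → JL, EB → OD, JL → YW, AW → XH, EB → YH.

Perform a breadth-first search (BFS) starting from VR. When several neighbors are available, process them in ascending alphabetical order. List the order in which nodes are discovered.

Visit VR; enqueue AE, MV, SP → queue [AE, MV, SP]
Visit AE; enqueue CA → queue [MV, SP, CA]
Visit MV → queue [SP, CA]
Visit SP; enqueue VP, YH → queue [CA, VP, YH]
Visit CA → queue [VP, YH]
Visit VP; enqueue BY, EB, YW → queue [YH, BY, EB, YW]
Visit YH → queue [BY, EB, YW]
Visit BY → queue [EB, YW]
Visit EB; enqueue AW, OD, XH → queue [YW, AW, OD, XH]
Visit YW; enqueue JL, LO → queue [AW, OD, XH, JL, LO]
Visit AW → queue [OD, XH, JL, LO]
Visit OD → queue [XH, JL, LO]
Visit XH → queue [JL, LO]
Visit JL → queue [LO]
Visit LO → queue []

VR, AE, MV, SP, CA, VP, YH, BY, EB, YW, AW, OD, XH, JL, LO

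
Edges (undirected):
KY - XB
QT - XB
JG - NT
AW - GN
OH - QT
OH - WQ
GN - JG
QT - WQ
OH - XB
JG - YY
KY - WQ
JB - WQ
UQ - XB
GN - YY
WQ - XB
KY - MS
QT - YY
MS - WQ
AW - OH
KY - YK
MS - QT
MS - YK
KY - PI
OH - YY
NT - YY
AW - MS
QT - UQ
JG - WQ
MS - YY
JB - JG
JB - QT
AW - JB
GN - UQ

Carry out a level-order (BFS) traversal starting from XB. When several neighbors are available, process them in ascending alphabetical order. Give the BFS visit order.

Visit XB; enqueue KY, OH, QT, UQ, WQ → queue [KY, OH, QT, UQ, WQ]
Visit KY; enqueue MS, PI, YK → queue [OH, QT, UQ, WQ, MS, PI, YK]
Visit OH; enqueue AW, YY → queue [QT, UQ, WQ, MS, PI, YK, AW, YY]
Visit QT; enqueue JB → queue [UQ, WQ, MS, PI, YK, AW, YY, JB]
Visit UQ; enqueue GN → queue [WQ, MS, PI, YK, AW, YY, JB, GN]
Visit WQ; enqueue JG → queue [MS, PI, YK, AW, YY, JB, GN, JG]
Visit MS → queue [PI, YK, AW, YY, JB, GN, JG]
Visit PI → queue [YK, AW, YY, JB, GN, JG]
Visit YK → queue [AW, YY, JB, GN, JG]
Visit AW → queue [YY, JB, GN, JG]
Visit YY; enqueue NT → queue [JB, GN, JG, NT]
Visit JB → queue [GN, JG, NT]
Visit GN → queue [JG, NT]
Visit JG → queue [NT]
Visit NT → queue []

XB → KY → OH → QT → UQ → WQ → MS → PI → YK → AW → YY → JB → GN → JG → NT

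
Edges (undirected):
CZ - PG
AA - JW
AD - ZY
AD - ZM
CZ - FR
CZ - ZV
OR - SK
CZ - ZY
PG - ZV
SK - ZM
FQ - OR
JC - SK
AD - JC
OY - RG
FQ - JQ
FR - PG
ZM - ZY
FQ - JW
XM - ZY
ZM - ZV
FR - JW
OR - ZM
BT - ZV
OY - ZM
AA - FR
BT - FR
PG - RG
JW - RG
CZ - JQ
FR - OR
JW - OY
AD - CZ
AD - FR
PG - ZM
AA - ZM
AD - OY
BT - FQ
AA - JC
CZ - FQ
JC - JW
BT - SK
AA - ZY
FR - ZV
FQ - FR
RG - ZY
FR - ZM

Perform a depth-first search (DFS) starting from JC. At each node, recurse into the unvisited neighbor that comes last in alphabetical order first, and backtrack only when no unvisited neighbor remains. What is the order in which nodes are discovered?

JC, SK, ZM, ZY, XM, RG, PG, ZV, FR, OR, FQ, JW, OY, AD, CZ, JQ, AA, BT

Visit JC
JC → SK
SK → ZM
ZM → ZY
ZY → XM
ZY → RG
RG → PG
PG → ZV
ZV → FR
FR → OR
OR → FQ
FQ → JW
JW → OY
OY → AD
AD → CZ
CZ → JQ
JW → AA
FQ → BT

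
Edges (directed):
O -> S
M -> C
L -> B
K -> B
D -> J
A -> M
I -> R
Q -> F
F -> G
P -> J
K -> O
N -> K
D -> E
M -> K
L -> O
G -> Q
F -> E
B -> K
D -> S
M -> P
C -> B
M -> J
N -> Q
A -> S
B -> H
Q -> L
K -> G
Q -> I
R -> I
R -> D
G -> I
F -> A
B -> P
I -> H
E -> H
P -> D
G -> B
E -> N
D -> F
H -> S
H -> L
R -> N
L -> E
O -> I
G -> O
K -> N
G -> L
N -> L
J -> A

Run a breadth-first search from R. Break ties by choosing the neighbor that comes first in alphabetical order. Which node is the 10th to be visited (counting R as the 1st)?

Visit R; enqueue D, I, N → queue [D, I, N]
Visit D; enqueue E, F, J, S → queue [I, N, E, F, J, S]
Visit I; enqueue H → queue [N, E, F, J, S, H]
Visit N; enqueue K, L, Q → queue [E, F, J, S, H, K, L, Q]
Visit E → queue [F, J, S, H, K, L, Q]
Visit F; enqueue A, G → queue [J, S, H, K, L, Q, A, G]
Visit J → queue [S, H, K, L, Q, A, G]
Visit S → queue [H, K, L, Q, A, G]
Visit H → queue [K, L, Q, A, G]
Visit K; enqueue B, O → queue [L, Q, A, G, B, O]
Visit L → queue [Q, A, G, B, O]
Visit Q → queue [A, G, B, O]
Visit A; enqueue M → queue [G, B, O, M]
Visit G → queue [B, O, M]
Visit B; enqueue P → queue [O, M, P]
Visit O → queue [M, P]
Visit M; enqueue C → queue [P, C]
Visit P → queue [C]
Visit C → queue []

Visit order: R, D, I, N, E, F, J, S, H, K, L, Q, A, G, B, O, M, P, C

K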